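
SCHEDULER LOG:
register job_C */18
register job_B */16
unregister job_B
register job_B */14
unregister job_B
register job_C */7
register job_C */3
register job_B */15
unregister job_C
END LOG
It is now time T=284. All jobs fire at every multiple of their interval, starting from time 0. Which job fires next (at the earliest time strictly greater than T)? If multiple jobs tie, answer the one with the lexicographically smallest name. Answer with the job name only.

Answer: job_B

Derivation:
Op 1: register job_C */18 -> active={job_C:*/18}
Op 2: register job_B */16 -> active={job_B:*/16, job_C:*/18}
Op 3: unregister job_B -> active={job_C:*/18}
Op 4: register job_B */14 -> active={job_B:*/14, job_C:*/18}
Op 5: unregister job_B -> active={job_C:*/18}
Op 6: register job_C */7 -> active={job_C:*/7}
Op 7: register job_C */3 -> active={job_C:*/3}
Op 8: register job_B */15 -> active={job_B:*/15, job_C:*/3}
Op 9: unregister job_C -> active={job_B:*/15}
  job_B: interval 15, next fire after T=284 is 285
Earliest = 285, winner (lex tiebreak) = job_B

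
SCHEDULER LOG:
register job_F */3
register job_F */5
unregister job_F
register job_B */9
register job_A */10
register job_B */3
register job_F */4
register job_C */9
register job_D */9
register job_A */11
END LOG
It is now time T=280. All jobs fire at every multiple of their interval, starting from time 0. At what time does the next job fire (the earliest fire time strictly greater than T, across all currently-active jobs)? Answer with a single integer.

Answer: 282

Derivation:
Op 1: register job_F */3 -> active={job_F:*/3}
Op 2: register job_F */5 -> active={job_F:*/5}
Op 3: unregister job_F -> active={}
Op 4: register job_B */9 -> active={job_B:*/9}
Op 5: register job_A */10 -> active={job_A:*/10, job_B:*/9}
Op 6: register job_B */3 -> active={job_A:*/10, job_B:*/3}
Op 7: register job_F */4 -> active={job_A:*/10, job_B:*/3, job_F:*/4}
Op 8: register job_C */9 -> active={job_A:*/10, job_B:*/3, job_C:*/9, job_F:*/4}
Op 9: register job_D */9 -> active={job_A:*/10, job_B:*/3, job_C:*/9, job_D:*/9, job_F:*/4}
Op 10: register job_A */11 -> active={job_A:*/11, job_B:*/3, job_C:*/9, job_D:*/9, job_F:*/4}
  job_A: interval 11, next fire after T=280 is 286
  job_B: interval 3, next fire after T=280 is 282
  job_C: interval 9, next fire after T=280 is 288
  job_D: interval 9, next fire after T=280 is 288
  job_F: interval 4, next fire after T=280 is 284
Earliest fire time = 282 (job job_B)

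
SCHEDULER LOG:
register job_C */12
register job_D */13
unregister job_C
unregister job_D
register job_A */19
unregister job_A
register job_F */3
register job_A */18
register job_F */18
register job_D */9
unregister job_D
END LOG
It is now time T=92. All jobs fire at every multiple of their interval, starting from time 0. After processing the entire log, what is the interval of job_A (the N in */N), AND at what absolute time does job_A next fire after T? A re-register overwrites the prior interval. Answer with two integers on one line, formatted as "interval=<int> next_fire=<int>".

Answer: interval=18 next_fire=108

Derivation:
Op 1: register job_C */12 -> active={job_C:*/12}
Op 2: register job_D */13 -> active={job_C:*/12, job_D:*/13}
Op 3: unregister job_C -> active={job_D:*/13}
Op 4: unregister job_D -> active={}
Op 5: register job_A */19 -> active={job_A:*/19}
Op 6: unregister job_A -> active={}
Op 7: register job_F */3 -> active={job_F:*/3}
Op 8: register job_A */18 -> active={job_A:*/18, job_F:*/3}
Op 9: register job_F */18 -> active={job_A:*/18, job_F:*/18}
Op 10: register job_D */9 -> active={job_A:*/18, job_D:*/9, job_F:*/18}
Op 11: unregister job_D -> active={job_A:*/18, job_F:*/18}
Final interval of job_A = 18
Next fire of job_A after T=92: (92//18+1)*18 = 108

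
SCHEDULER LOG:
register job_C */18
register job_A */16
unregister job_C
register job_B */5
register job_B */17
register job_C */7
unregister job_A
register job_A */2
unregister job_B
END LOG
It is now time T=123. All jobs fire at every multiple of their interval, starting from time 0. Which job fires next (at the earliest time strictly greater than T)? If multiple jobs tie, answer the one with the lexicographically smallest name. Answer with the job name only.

Op 1: register job_C */18 -> active={job_C:*/18}
Op 2: register job_A */16 -> active={job_A:*/16, job_C:*/18}
Op 3: unregister job_C -> active={job_A:*/16}
Op 4: register job_B */5 -> active={job_A:*/16, job_B:*/5}
Op 5: register job_B */17 -> active={job_A:*/16, job_B:*/17}
Op 6: register job_C */7 -> active={job_A:*/16, job_B:*/17, job_C:*/7}
Op 7: unregister job_A -> active={job_B:*/17, job_C:*/7}
Op 8: register job_A */2 -> active={job_A:*/2, job_B:*/17, job_C:*/7}
Op 9: unregister job_B -> active={job_A:*/2, job_C:*/7}
  job_A: interval 2, next fire after T=123 is 124
  job_C: interval 7, next fire after T=123 is 126
Earliest = 124, winner (lex tiebreak) = job_A

Answer: job_A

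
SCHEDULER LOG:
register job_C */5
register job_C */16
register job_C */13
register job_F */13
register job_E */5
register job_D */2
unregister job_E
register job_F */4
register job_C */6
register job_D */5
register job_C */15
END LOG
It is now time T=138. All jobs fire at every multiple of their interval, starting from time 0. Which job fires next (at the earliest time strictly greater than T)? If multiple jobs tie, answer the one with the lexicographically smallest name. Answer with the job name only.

Op 1: register job_C */5 -> active={job_C:*/5}
Op 2: register job_C */16 -> active={job_C:*/16}
Op 3: register job_C */13 -> active={job_C:*/13}
Op 4: register job_F */13 -> active={job_C:*/13, job_F:*/13}
Op 5: register job_E */5 -> active={job_C:*/13, job_E:*/5, job_F:*/13}
Op 6: register job_D */2 -> active={job_C:*/13, job_D:*/2, job_E:*/5, job_F:*/13}
Op 7: unregister job_E -> active={job_C:*/13, job_D:*/2, job_F:*/13}
Op 8: register job_F */4 -> active={job_C:*/13, job_D:*/2, job_F:*/4}
Op 9: register job_C */6 -> active={job_C:*/6, job_D:*/2, job_F:*/4}
Op 10: register job_D */5 -> active={job_C:*/6, job_D:*/5, job_F:*/4}
Op 11: register job_C */15 -> active={job_C:*/15, job_D:*/5, job_F:*/4}
  job_C: interval 15, next fire after T=138 is 150
  job_D: interval 5, next fire after T=138 is 140
  job_F: interval 4, next fire after T=138 is 140
Earliest = 140, winner (lex tiebreak) = job_D

Answer: job_D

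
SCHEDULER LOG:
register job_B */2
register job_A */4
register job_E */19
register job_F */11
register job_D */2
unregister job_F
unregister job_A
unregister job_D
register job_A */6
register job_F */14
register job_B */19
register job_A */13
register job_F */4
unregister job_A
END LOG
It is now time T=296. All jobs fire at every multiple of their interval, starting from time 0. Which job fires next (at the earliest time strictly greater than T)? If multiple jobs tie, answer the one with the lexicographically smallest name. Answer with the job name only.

Answer: job_F

Derivation:
Op 1: register job_B */2 -> active={job_B:*/2}
Op 2: register job_A */4 -> active={job_A:*/4, job_B:*/2}
Op 3: register job_E */19 -> active={job_A:*/4, job_B:*/2, job_E:*/19}
Op 4: register job_F */11 -> active={job_A:*/4, job_B:*/2, job_E:*/19, job_F:*/11}
Op 5: register job_D */2 -> active={job_A:*/4, job_B:*/2, job_D:*/2, job_E:*/19, job_F:*/11}
Op 6: unregister job_F -> active={job_A:*/4, job_B:*/2, job_D:*/2, job_E:*/19}
Op 7: unregister job_A -> active={job_B:*/2, job_D:*/2, job_E:*/19}
Op 8: unregister job_D -> active={job_B:*/2, job_E:*/19}
Op 9: register job_A */6 -> active={job_A:*/6, job_B:*/2, job_E:*/19}
Op 10: register job_F */14 -> active={job_A:*/6, job_B:*/2, job_E:*/19, job_F:*/14}
Op 11: register job_B */19 -> active={job_A:*/6, job_B:*/19, job_E:*/19, job_F:*/14}
Op 12: register job_A */13 -> active={job_A:*/13, job_B:*/19, job_E:*/19, job_F:*/14}
Op 13: register job_F */4 -> active={job_A:*/13, job_B:*/19, job_E:*/19, job_F:*/4}
Op 14: unregister job_A -> active={job_B:*/19, job_E:*/19, job_F:*/4}
  job_B: interval 19, next fire after T=296 is 304
  job_E: interval 19, next fire after T=296 is 304
  job_F: interval 4, next fire after T=296 is 300
Earliest = 300, winner (lex tiebreak) = job_F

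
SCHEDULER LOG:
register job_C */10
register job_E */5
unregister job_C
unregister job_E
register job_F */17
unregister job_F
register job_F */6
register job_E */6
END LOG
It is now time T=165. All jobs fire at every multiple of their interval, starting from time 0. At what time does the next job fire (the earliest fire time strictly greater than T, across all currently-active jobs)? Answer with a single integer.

Op 1: register job_C */10 -> active={job_C:*/10}
Op 2: register job_E */5 -> active={job_C:*/10, job_E:*/5}
Op 3: unregister job_C -> active={job_E:*/5}
Op 4: unregister job_E -> active={}
Op 5: register job_F */17 -> active={job_F:*/17}
Op 6: unregister job_F -> active={}
Op 7: register job_F */6 -> active={job_F:*/6}
Op 8: register job_E */6 -> active={job_E:*/6, job_F:*/6}
  job_E: interval 6, next fire after T=165 is 168
  job_F: interval 6, next fire after T=165 is 168
Earliest fire time = 168 (job job_E)

Answer: 168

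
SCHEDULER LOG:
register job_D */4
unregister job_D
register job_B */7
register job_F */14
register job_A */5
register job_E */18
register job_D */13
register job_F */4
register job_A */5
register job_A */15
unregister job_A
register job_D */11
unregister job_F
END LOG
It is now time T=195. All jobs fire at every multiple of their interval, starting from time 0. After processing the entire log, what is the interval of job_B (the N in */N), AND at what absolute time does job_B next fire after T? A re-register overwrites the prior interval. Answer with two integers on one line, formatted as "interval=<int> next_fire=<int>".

Answer: interval=7 next_fire=196

Derivation:
Op 1: register job_D */4 -> active={job_D:*/4}
Op 2: unregister job_D -> active={}
Op 3: register job_B */7 -> active={job_B:*/7}
Op 4: register job_F */14 -> active={job_B:*/7, job_F:*/14}
Op 5: register job_A */5 -> active={job_A:*/5, job_B:*/7, job_F:*/14}
Op 6: register job_E */18 -> active={job_A:*/5, job_B:*/7, job_E:*/18, job_F:*/14}
Op 7: register job_D */13 -> active={job_A:*/5, job_B:*/7, job_D:*/13, job_E:*/18, job_F:*/14}
Op 8: register job_F */4 -> active={job_A:*/5, job_B:*/7, job_D:*/13, job_E:*/18, job_F:*/4}
Op 9: register job_A */5 -> active={job_A:*/5, job_B:*/7, job_D:*/13, job_E:*/18, job_F:*/4}
Op 10: register job_A */15 -> active={job_A:*/15, job_B:*/7, job_D:*/13, job_E:*/18, job_F:*/4}
Op 11: unregister job_A -> active={job_B:*/7, job_D:*/13, job_E:*/18, job_F:*/4}
Op 12: register job_D */11 -> active={job_B:*/7, job_D:*/11, job_E:*/18, job_F:*/4}
Op 13: unregister job_F -> active={job_B:*/7, job_D:*/11, job_E:*/18}
Final interval of job_B = 7
Next fire of job_B after T=195: (195//7+1)*7 = 196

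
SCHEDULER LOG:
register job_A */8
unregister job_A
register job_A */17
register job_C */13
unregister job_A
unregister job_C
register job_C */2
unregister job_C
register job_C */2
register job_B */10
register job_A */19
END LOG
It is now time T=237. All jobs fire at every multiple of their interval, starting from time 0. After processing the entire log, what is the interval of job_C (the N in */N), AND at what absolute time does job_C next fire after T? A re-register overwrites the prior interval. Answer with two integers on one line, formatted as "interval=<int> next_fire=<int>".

Answer: interval=2 next_fire=238

Derivation:
Op 1: register job_A */8 -> active={job_A:*/8}
Op 2: unregister job_A -> active={}
Op 3: register job_A */17 -> active={job_A:*/17}
Op 4: register job_C */13 -> active={job_A:*/17, job_C:*/13}
Op 5: unregister job_A -> active={job_C:*/13}
Op 6: unregister job_C -> active={}
Op 7: register job_C */2 -> active={job_C:*/2}
Op 8: unregister job_C -> active={}
Op 9: register job_C */2 -> active={job_C:*/2}
Op 10: register job_B */10 -> active={job_B:*/10, job_C:*/2}
Op 11: register job_A */19 -> active={job_A:*/19, job_B:*/10, job_C:*/2}
Final interval of job_C = 2
Next fire of job_C after T=237: (237//2+1)*2 = 238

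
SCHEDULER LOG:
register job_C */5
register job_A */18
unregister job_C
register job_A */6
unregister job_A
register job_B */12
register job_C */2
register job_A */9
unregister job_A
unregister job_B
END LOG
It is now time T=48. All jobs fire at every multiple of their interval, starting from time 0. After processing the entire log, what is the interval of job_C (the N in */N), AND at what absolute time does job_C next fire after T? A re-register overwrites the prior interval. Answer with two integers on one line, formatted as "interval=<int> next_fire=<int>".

Answer: interval=2 next_fire=50

Derivation:
Op 1: register job_C */5 -> active={job_C:*/5}
Op 2: register job_A */18 -> active={job_A:*/18, job_C:*/5}
Op 3: unregister job_C -> active={job_A:*/18}
Op 4: register job_A */6 -> active={job_A:*/6}
Op 5: unregister job_A -> active={}
Op 6: register job_B */12 -> active={job_B:*/12}
Op 7: register job_C */2 -> active={job_B:*/12, job_C:*/2}
Op 8: register job_A */9 -> active={job_A:*/9, job_B:*/12, job_C:*/2}
Op 9: unregister job_A -> active={job_B:*/12, job_C:*/2}
Op 10: unregister job_B -> active={job_C:*/2}
Final interval of job_C = 2
Next fire of job_C after T=48: (48//2+1)*2 = 50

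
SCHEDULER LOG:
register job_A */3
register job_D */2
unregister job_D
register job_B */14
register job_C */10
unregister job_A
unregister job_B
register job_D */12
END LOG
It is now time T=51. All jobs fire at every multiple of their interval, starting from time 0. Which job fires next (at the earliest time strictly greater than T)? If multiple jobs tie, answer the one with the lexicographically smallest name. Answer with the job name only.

Answer: job_C

Derivation:
Op 1: register job_A */3 -> active={job_A:*/3}
Op 2: register job_D */2 -> active={job_A:*/3, job_D:*/2}
Op 3: unregister job_D -> active={job_A:*/3}
Op 4: register job_B */14 -> active={job_A:*/3, job_B:*/14}
Op 5: register job_C */10 -> active={job_A:*/3, job_B:*/14, job_C:*/10}
Op 6: unregister job_A -> active={job_B:*/14, job_C:*/10}
Op 7: unregister job_B -> active={job_C:*/10}
Op 8: register job_D */12 -> active={job_C:*/10, job_D:*/12}
  job_C: interval 10, next fire after T=51 is 60
  job_D: interval 12, next fire after T=51 is 60
Earliest = 60, winner (lex tiebreak) = job_C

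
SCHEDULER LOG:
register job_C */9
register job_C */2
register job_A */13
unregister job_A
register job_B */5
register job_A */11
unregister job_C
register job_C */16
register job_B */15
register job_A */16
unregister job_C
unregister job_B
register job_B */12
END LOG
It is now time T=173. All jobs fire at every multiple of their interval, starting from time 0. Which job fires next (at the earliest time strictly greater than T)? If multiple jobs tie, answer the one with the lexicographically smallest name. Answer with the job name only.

Answer: job_A

Derivation:
Op 1: register job_C */9 -> active={job_C:*/9}
Op 2: register job_C */2 -> active={job_C:*/2}
Op 3: register job_A */13 -> active={job_A:*/13, job_C:*/2}
Op 4: unregister job_A -> active={job_C:*/2}
Op 5: register job_B */5 -> active={job_B:*/5, job_C:*/2}
Op 6: register job_A */11 -> active={job_A:*/11, job_B:*/5, job_C:*/2}
Op 7: unregister job_C -> active={job_A:*/11, job_B:*/5}
Op 8: register job_C */16 -> active={job_A:*/11, job_B:*/5, job_C:*/16}
Op 9: register job_B */15 -> active={job_A:*/11, job_B:*/15, job_C:*/16}
Op 10: register job_A */16 -> active={job_A:*/16, job_B:*/15, job_C:*/16}
Op 11: unregister job_C -> active={job_A:*/16, job_B:*/15}
Op 12: unregister job_B -> active={job_A:*/16}
Op 13: register job_B */12 -> active={job_A:*/16, job_B:*/12}
  job_A: interval 16, next fire after T=173 is 176
  job_B: interval 12, next fire after T=173 is 180
Earliest = 176, winner (lex tiebreak) = job_A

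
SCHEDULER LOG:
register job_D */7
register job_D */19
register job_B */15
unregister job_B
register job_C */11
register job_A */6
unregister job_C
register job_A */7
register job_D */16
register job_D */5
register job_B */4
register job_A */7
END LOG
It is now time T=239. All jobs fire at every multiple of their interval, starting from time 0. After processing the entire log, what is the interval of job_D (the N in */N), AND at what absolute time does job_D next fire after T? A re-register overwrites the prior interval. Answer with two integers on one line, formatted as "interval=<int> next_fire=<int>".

Op 1: register job_D */7 -> active={job_D:*/7}
Op 2: register job_D */19 -> active={job_D:*/19}
Op 3: register job_B */15 -> active={job_B:*/15, job_D:*/19}
Op 4: unregister job_B -> active={job_D:*/19}
Op 5: register job_C */11 -> active={job_C:*/11, job_D:*/19}
Op 6: register job_A */6 -> active={job_A:*/6, job_C:*/11, job_D:*/19}
Op 7: unregister job_C -> active={job_A:*/6, job_D:*/19}
Op 8: register job_A */7 -> active={job_A:*/7, job_D:*/19}
Op 9: register job_D */16 -> active={job_A:*/7, job_D:*/16}
Op 10: register job_D */5 -> active={job_A:*/7, job_D:*/5}
Op 11: register job_B */4 -> active={job_A:*/7, job_B:*/4, job_D:*/5}
Op 12: register job_A */7 -> active={job_A:*/7, job_B:*/4, job_D:*/5}
Final interval of job_D = 5
Next fire of job_D after T=239: (239//5+1)*5 = 240

Answer: interval=5 next_fire=240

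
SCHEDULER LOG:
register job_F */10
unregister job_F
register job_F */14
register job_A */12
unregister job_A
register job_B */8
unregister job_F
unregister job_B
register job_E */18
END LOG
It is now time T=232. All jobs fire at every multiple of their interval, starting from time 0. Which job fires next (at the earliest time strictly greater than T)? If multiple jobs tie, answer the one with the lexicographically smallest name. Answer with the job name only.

Op 1: register job_F */10 -> active={job_F:*/10}
Op 2: unregister job_F -> active={}
Op 3: register job_F */14 -> active={job_F:*/14}
Op 4: register job_A */12 -> active={job_A:*/12, job_F:*/14}
Op 5: unregister job_A -> active={job_F:*/14}
Op 6: register job_B */8 -> active={job_B:*/8, job_F:*/14}
Op 7: unregister job_F -> active={job_B:*/8}
Op 8: unregister job_B -> active={}
Op 9: register job_E */18 -> active={job_E:*/18}
  job_E: interval 18, next fire after T=232 is 234
Earliest = 234, winner (lex tiebreak) = job_E

Answer: job_E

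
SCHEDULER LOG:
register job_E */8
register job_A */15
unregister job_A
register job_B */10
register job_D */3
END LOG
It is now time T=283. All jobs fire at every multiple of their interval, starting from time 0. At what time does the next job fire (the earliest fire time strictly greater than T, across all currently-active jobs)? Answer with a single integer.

Answer: 285

Derivation:
Op 1: register job_E */8 -> active={job_E:*/8}
Op 2: register job_A */15 -> active={job_A:*/15, job_E:*/8}
Op 3: unregister job_A -> active={job_E:*/8}
Op 4: register job_B */10 -> active={job_B:*/10, job_E:*/8}
Op 5: register job_D */3 -> active={job_B:*/10, job_D:*/3, job_E:*/8}
  job_B: interval 10, next fire after T=283 is 290
  job_D: interval 3, next fire after T=283 is 285
  job_E: interval 8, next fire after T=283 is 288
Earliest fire time = 285 (job job_D)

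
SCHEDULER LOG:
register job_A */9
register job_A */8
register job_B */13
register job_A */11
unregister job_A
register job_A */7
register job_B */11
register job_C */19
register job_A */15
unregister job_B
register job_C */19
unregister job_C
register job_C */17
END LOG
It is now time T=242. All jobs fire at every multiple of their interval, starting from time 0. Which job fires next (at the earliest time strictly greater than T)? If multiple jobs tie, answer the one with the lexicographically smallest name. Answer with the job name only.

Op 1: register job_A */9 -> active={job_A:*/9}
Op 2: register job_A */8 -> active={job_A:*/8}
Op 3: register job_B */13 -> active={job_A:*/8, job_B:*/13}
Op 4: register job_A */11 -> active={job_A:*/11, job_B:*/13}
Op 5: unregister job_A -> active={job_B:*/13}
Op 6: register job_A */7 -> active={job_A:*/7, job_B:*/13}
Op 7: register job_B */11 -> active={job_A:*/7, job_B:*/11}
Op 8: register job_C */19 -> active={job_A:*/7, job_B:*/11, job_C:*/19}
Op 9: register job_A */15 -> active={job_A:*/15, job_B:*/11, job_C:*/19}
Op 10: unregister job_B -> active={job_A:*/15, job_C:*/19}
Op 11: register job_C */19 -> active={job_A:*/15, job_C:*/19}
Op 12: unregister job_C -> active={job_A:*/15}
Op 13: register job_C */17 -> active={job_A:*/15, job_C:*/17}
  job_A: interval 15, next fire after T=242 is 255
  job_C: interval 17, next fire after T=242 is 255
Earliest = 255, winner (lex tiebreak) = job_A

Answer: job_A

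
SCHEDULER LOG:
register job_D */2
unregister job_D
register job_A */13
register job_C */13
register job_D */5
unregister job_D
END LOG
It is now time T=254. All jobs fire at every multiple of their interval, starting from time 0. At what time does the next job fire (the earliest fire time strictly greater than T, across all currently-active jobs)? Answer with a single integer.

Op 1: register job_D */2 -> active={job_D:*/2}
Op 2: unregister job_D -> active={}
Op 3: register job_A */13 -> active={job_A:*/13}
Op 4: register job_C */13 -> active={job_A:*/13, job_C:*/13}
Op 5: register job_D */5 -> active={job_A:*/13, job_C:*/13, job_D:*/5}
Op 6: unregister job_D -> active={job_A:*/13, job_C:*/13}
  job_A: interval 13, next fire after T=254 is 260
  job_C: interval 13, next fire after T=254 is 260
Earliest fire time = 260 (job job_A)

Answer: 260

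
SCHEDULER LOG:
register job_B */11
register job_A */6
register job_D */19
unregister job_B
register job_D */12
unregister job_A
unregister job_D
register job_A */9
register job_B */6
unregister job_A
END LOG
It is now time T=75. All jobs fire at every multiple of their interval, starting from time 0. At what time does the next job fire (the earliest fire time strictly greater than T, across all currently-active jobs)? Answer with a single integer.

Answer: 78

Derivation:
Op 1: register job_B */11 -> active={job_B:*/11}
Op 2: register job_A */6 -> active={job_A:*/6, job_B:*/11}
Op 3: register job_D */19 -> active={job_A:*/6, job_B:*/11, job_D:*/19}
Op 4: unregister job_B -> active={job_A:*/6, job_D:*/19}
Op 5: register job_D */12 -> active={job_A:*/6, job_D:*/12}
Op 6: unregister job_A -> active={job_D:*/12}
Op 7: unregister job_D -> active={}
Op 8: register job_A */9 -> active={job_A:*/9}
Op 9: register job_B */6 -> active={job_A:*/9, job_B:*/6}
Op 10: unregister job_A -> active={job_B:*/6}
  job_B: interval 6, next fire after T=75 is 78
Earliest fire time = 78 (job job_B)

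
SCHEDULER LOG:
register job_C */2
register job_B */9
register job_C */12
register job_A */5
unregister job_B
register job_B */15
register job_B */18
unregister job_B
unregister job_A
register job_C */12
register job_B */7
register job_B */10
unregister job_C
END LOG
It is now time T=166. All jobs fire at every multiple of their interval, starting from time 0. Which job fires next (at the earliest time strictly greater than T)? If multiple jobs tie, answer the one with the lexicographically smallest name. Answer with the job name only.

Op 1: register job_C */2 -> active={job_C:*/2}
Op 2: register job_B */9 -> active={job_B:*/9, job_C:*/2}
Op 3: register job_C */12 -> active={job_B:*/9, job_C:*/12}
Op 4: register job_A */5 -> active={job_A:*/5, job_B:*/9, job_C:*/12}
Op 5: unregister job_B -> active={job_A:*/5, job_C:*/12}
Op 6: register job_B */15 -> active={job_A:*/5, job_B:*/15, job_C:*/12}
Op 7: register job_B */18 -> active={job_A:*/5, job_B:*/18, job_C:*/12}
Op 8: unregister job_B -> active={job_A:*/5, job_C:*/12}
Op 9: unregister job_A -> active={job_C:*/12}
Op 10: register job_C */12 -> active={job_C:*/12}
Op 11: register job_B */7 -> active={job_B:*/7, job_C:*/12}
Op 12: register job_B */10 -> active={job_B:*/10, job_C:*/12}
Op 13: unregister job_C -> active={job_B:*/10}
  job_B: interval 10, next fire after T=166 is 170
Earliest = 170, winner (lex tiebreak) = job_B

Answer: job_B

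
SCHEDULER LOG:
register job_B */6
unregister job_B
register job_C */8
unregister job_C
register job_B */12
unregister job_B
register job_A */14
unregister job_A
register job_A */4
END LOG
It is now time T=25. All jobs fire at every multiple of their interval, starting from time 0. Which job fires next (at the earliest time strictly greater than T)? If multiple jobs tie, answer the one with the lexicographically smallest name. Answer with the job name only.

Op 1: register job_B */6 -> active={job_B:*/6}
Op 2: unregister job_B -> active={}
Op 3: register job_C */8 -> active={job_C:*/8}
Op 4: unregister job_C -> active={}
Op 5: register job_B */12 -> active={job_B:*/12}
Op 6: unregister job_B -> active={}
Op 7: register job_A */14 -> active={job_A:*/14}
Op 8: unregister job_A -> active={}
Op 9: register job_A */4 -> active={job_A:*/4}
  job_A: interval 4, next fire after T=25 is 28
Earliest = 28, winner (lex tiebreak) = job_A

Answer: job_A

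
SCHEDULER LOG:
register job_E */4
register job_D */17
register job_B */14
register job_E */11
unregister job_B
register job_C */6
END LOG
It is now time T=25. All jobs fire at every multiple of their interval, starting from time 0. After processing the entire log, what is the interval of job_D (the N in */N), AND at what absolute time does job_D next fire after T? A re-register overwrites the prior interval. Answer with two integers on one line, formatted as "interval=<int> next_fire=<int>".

Answer: interval=17 next_fire=34

Derivation:
Op 1: register job_E */4 -> active={job_E:*/4}
Op 2: register job_D */17 -> active={job_D:*/17, job_E:*/4}
Op 3: register job_B */14 -> active={job_B:*/14, job_D:*/17, job_E:*/4}
Op 4: register job_E */11 -> active={job_B:*/14, job_D:*/17, job_E:*/11}
Op 5: unregister job_B -> active={job_D:*/17, job_E:*/11}
Op 6: register job_C */6 -> active={job_C:*/6, job_D:*/17, job_E:*/11}
Final interval of job_D = 17
Next fire of job_D after T=25: (25//17+1)*17 = 34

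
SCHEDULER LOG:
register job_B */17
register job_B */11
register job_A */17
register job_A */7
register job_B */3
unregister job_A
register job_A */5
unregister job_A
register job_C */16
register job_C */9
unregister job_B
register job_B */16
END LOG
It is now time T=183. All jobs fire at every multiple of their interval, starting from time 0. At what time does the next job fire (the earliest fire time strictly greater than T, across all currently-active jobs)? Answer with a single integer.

Answer: 189

Derivation:
Op 1: register job_B */17 -> active={job_B:*/17}
Op 2: register job_B */11 -> active={job_B:*/11}
Op 3: register job_A */17 -> active={job_A:*/17, job_B:*/11}
Op 4: register job_A */7 -> active={job_A:*/7, job_B:*/11}
Op 5: register job_B */3 -> active={job_A:*/7, job_B:*/3}
Op 6: unregister job_A -> active={job_B:*/3}
Op 7: register job_A */5 -> active={job_A:*/5, job_B:*/3}
Op 8: unregister job_A -> active={job_B:*/3}
Op 9: register job_C */16 -> active={job_B:*/3, job_C:*/16}
Op 10: register job_C */9 -> active={job_B:*/3, job_C:*/9}
Op 11: unregister job_B -> active={job_C:*/9}
Op 12: register job_B */16 -> active={job_B:*/16, job_C:*/9}
  job_B: interval 16, next fire after T=183 is 192
  job_C: interval 9, next fire after T=183 is 189
Earliest fire time = 189 (job job_C)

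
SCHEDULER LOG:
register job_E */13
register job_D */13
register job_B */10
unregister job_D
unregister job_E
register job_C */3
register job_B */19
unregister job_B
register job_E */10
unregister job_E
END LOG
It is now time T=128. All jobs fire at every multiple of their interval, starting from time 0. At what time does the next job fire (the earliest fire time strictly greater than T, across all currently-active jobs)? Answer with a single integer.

Op 1: register job_E */13 -> active={job_E:*/13}
Op 2: register job_D */13 -> active={job_D:*/13, job_E:*/13}
Op 3: register job_B */10 -> active={job_B:*/10, job_D:*/13, job_E:*/13}
Op 4: unregister job_D -> active={job_B:*/10, job_E:*/13}
Op 5: unregister job_E -> active={job_B:*/10}
Op 6: register job_C */3 -> active={job_B:*/10, job_C:*/3}
Op 7: register job_B */19 -> active={job_B:*/19, job_C:*/3}
Op 8: unregister job_B -> active={job_C:*/3}
Op 9: register job_E */10 -> active={job_C:*/3, job_E:*/10}
Op 10: unregister job_E -> active={job_C:*/3}
  job_C: interval 3, next fire after T=128 is 129
Earliest fire time = 129 (job job_C)

Answer: 129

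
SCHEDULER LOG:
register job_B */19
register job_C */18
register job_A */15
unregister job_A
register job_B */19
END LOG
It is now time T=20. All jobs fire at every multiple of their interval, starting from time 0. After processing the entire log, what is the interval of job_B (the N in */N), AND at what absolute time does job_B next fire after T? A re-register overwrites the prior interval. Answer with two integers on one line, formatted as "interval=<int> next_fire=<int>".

Op 1: register job_B */19 -> active={job_B:*/19}
Op 2: register job_C */18 -> active={job_B:*/19, job_C:*/18}
Op 3: register job_A */15 -> active={job_A:*/15, job_B:*/19, job_C:*/18}
Op 4: unregister job_A -> active={job_B:*/19, job_C:*/18}
Op 5: register job_B */19 -> active={job_B:*/19, job_C:*/18}
Final interval of job_B = 19
Next fire of job_B after T=20: (20//19+1)*19 = 38

Answer: interval=19 next_fire=38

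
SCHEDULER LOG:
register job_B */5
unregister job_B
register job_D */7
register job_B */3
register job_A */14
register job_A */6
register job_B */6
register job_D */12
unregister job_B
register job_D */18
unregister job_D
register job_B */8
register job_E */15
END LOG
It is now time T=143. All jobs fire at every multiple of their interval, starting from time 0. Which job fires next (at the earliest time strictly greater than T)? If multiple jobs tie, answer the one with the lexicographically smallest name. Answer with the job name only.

Op 1: register job_B */5 -> active={job_B:*/5}
Op 2: unregister job_B -> active={}
Op 3: register job_D */7 -> active={job_D:*/7}
Op 4: register job_B */3 -> active={job_B:*/3, job_D:*/7}
Op 5: register job_A */14 -> active={job_A:*/14, job_B:*/3, job_D:*/7}
Op 6: register job_A */6 -> active={job_A:*/6, job_B:*/3, job_D:*/7}
Op 7: register job_B */6 -> active={job_A:*/6, job_B:*/6, job_D:*/7}
Op 8: register job_D */12 -> active={job_A:*/6, job_B:*/6, job_D:*/12}
Op 9: unregister job_B -> active={job_A:*/6, job_D:*/12}
Op 10: register job_D */18 -> active={job_A:*/6, job_D:*/18}
Op 11: unregister job_D -> active={job_A:*/6}
Op 12: register job_B */8 -> active={job_A:*/6, job_B:*/8}
Op 13: register job_E */15 -> active={job_A:*/6, job_B:*/8, job_E:*/15}
  job_A: interval 6, next fire after T=143 is 144
  job_B: interval 8, next fire after T=143 is 144
  job_E: interval 15, next fire after T=143 is 150
Earliest = 144, winner (lex tiebreak) = job_A

Answer: job_A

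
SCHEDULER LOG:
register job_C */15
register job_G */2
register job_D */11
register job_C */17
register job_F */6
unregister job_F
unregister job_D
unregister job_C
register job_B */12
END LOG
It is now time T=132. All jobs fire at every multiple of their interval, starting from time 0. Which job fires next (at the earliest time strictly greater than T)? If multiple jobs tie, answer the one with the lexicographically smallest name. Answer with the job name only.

Op 1: register job_C */15 -> active={job_C:*/15}
Op 2: register job_G */2 -> active={job_C:*/15, job_G:*/2}
Op 3: register job_D */11 -> active={job_C:*/15, job_D:*/11, job_G:*/2}
Op 4: register job_C */17 -> active={job_C:*/17, job_D:*/11, job_G:*/2}
Op 5: register job_F */6 -> active={job_C:*/17, job_D:*/11, job_F:*/6, job_G:*/2}
Op 6: unregister job_F -> active={job_C:*/17, job_D:*/11, job_G:*/2}
Op 7: unregister job_D -> active={job_C:*/17, job_G:*/2}
Op 8: unregister job_C -> active={job_G:*/2}
Op 9: register job_B */12 -> active={job_B:*/12, job_G:*/2}
  job_B: interval 12, next fire after T=132 is 144
  job_G: interval 2, next fire after T=132 is 134
Earliest = 134, winner (lex tiebreak) = job_G

Answer: job_G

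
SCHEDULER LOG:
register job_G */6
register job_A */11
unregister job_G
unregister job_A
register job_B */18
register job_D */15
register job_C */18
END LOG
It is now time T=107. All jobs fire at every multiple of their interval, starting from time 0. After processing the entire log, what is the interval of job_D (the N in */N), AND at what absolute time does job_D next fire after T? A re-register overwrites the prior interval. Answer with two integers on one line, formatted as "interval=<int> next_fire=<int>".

Answer: interval=15 next_fire=120

Derivation:
Op 1: register job_G */6 -> active={job_G:*/6}
Op 2: register job_A */11 -> active={job_A:*/11, job_G:*/6}
Op 3: unregister job_G -> active={job_A:*/11}
Op 4: unregister job_A -> active={}
Op 5: register job_B */18 -> active={job_B:*/18}
Op 6: register job_D */15 -> active={job_B:*/18, job_D:*/15}
Op 7: register job_C */18 -> active={job_B:*/18, job_C:*/18, job_D:*/15}
Final interval of job_D = 15
Next fire of job_D after T=107: (107//15+1)*15 = 120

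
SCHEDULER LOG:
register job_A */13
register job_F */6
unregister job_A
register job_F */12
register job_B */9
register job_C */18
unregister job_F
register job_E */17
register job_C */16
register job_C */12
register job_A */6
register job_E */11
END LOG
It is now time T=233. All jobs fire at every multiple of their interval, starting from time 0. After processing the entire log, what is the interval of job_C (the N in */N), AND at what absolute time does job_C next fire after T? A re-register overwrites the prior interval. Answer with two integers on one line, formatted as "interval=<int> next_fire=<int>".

Op 1: register job_A */13 -> active={job_A:*/13}
Op 2: register job_F */6 -> active={job_A:*/13, job_F:*/6}
Op 3: unregister job_A -> active={job_F:*/6}
Op 4: register job_F */12 -> active={job_F:*/12}
Op 5: register job_B */9 -> active={job_B:*/9, job_F:*/12}
Op 6: register job_C */18 -> active={job_B:*/9, job_C:*/18, job_F:*/12}
Op 7: unregister job_F -> active={job_B:*/9, job_C:*/18}
Op 8: register job_E */17 -> active={job_B:*/9, job_C:*/18, job_E:*/17}
Op 9: register job_C */16 -> active={job_B:*/9, job_C:*/16, job_E:*/17}
Op 10: register job_C */12 -> active={job_B:*/9, job_C:*/12, job_E:*/17}
Op 11: register job_A */6 -> active={job_A:*/6, job_B:*/9, job_C:*/12, job_E:*/17}
Op 12: register job_E */11 -> active={job_A:*/6, job_B:*/9, job_C:*/12, job_E:*/11}
Final interval of job_C = 12
Next fire of job_C after T=233: (233//12+1)*12 = 240

Answer: interval=12 next_fire=240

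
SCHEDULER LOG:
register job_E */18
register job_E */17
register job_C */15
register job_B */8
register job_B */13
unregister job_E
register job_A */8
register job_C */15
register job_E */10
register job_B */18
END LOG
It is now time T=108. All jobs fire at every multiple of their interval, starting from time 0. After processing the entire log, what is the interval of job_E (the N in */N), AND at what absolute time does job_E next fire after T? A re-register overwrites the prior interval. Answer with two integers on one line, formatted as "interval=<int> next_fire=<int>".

Answer: interval=10 next_fire=110

Derivation:
Op 1: register job_E */18 -> active={job_E:*/18}
Op 2: register job_E */17 -> active={job_E:*/17}
Op 3: register job_C */15 -> active={job_C:*/15, job_E:*/17}
Op 4: register job_B */8 -> active={job_B:*/8, job_C:*/15, job_E:*/17}
Op 5: register job_B */13 -> active={job_B:*/13, job_C:*/15, job_E:*/17}
Op 6: unregister job_E -> active={job_B:*/13, job_C:*/15}
Op 7: register job_A */8 -> active={job_A:*/8, job_B:*/13, job_C:*/15}
Op 8: register job_C */15 -> active={job_A:*/8, job_B:*/13, job_C:*/15}
Op 9: register job_E */10 -> active={job_A:*/8, job_B:*/13, job_C:*/15, job_E:*/10}
Op 10: register job_B */18 -> active={job_A:*/8, job_B:*/18, job_C:*/15, job_E:*/10}
Final interval of job_E = 10
Next fire of job_E after T=108: (108//10+1)*10 = 110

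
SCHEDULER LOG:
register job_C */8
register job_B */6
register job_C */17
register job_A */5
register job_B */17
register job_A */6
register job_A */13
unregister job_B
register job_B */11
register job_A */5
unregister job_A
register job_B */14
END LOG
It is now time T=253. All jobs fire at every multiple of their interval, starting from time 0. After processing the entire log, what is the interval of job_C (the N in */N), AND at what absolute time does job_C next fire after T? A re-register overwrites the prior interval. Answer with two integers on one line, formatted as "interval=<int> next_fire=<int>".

Answer: interval=17 next_fire=255

Derivation:
Op 1: register job_C */8 -> active={job_C:*/8}
Op 2: register job_B */6 -> active={job_B:*/6, job_C:*/8}
Op 3: register job_C */17 -> active={job_B:*/6, job_C:*/17}
Op 4: register job_A */5 -> active={job_A:*/5, job_B:*/6, job_C:*/17}
Op 5: register job_B */17 -> active={job_A:*/5, job_B:*/17, job_C:*/17}
Op 6: register job_A */6 -> active={job_A:*/6, job_B:*/17, job_C:*/17}
Op 7: register job_A */13 -> active={job_A:*/13, job_B:*/17, job_C:*/17}
Op 8: unregister job_B -> active={job_A:*/13, job_C:*/17}
Op 9: register job_B */11 -> active={job_A:*/13, job_B:*/11, job_C:*/17}
Op 10: register job_A */5 -> active={job_A:*/5, job_B:*/11, job_C:*/17}
Op 11: unregister job_A -> active={job_B:*/11, job_C:*/17}
Op 12: register job_B */14 -> active={job_B:*/14, job_C:*/17}
Final interval of job_C = 17
Next fire of job_C after T=253: (253//17+1)*17 = 255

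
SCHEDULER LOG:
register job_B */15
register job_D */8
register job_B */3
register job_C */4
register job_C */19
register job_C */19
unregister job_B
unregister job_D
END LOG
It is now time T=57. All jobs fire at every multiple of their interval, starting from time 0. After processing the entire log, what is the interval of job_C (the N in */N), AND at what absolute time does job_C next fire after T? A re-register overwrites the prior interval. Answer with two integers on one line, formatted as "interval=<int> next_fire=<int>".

Op 1: register job_B */15 -> active={job_B:*/15}
Op 2: register job_D */8 -> active={job_B:*/15, job_D:*/8}
Op 3: register job_B */3 -> active={job_B:*/3, job_D:*/8}
Op 4: register job_C */4 -> active={job_B:*/3, job_C:*/4, job_D:*/8}
Op 5: register job_C */19 -> active={job_B:*/3, job_C:*/19, job_D:*/8}
Op 6: register job_C */19 -> active={job_B:*/3, job_C:*/19, job_D:*/8}
Op 7: unregister job_B -> active={job_C:*/19, job_D:*/8}
Op 8: unregister job_D -> active={job_C:*/19}
Final interval of job_C = 19
Next fire of job_C after T=57: (57//19+1)*19 = 76

Answer: interval=19 next_fire=76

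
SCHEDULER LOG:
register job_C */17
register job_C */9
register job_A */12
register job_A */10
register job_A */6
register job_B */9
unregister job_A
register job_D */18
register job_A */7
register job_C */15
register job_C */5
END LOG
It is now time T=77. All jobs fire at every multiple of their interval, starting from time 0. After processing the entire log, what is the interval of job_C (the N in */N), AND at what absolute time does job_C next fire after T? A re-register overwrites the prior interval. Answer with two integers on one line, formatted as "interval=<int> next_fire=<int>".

Answer: interval=5 next_fire=80

Derivation:
Op 1: register job_C */17 -> active={job_C:*/17}
Op 2: register job_C */9 -> active={job_C:*/9}
Op 3: register job_A */12 -> active={job_A:*/12, job_C:*/9}
Op 4: register job_A */10 -> active={job_A:*/10, job_C:*/9}
Op 5: register job_A */6 -> active={job_A:*/6, job_C:*/9}
Op 6: register job_B */9 -> active={job_A:*/6, job_B:*/9, job_C:*/9}
Op 7: unregister job_A -> active={job_B:*/9, job_C:*/9}
Op 8: register job_D */18 -> active={job_B:*/9, job_C:*/9, job_D:*/18}
Op 9: register job_A */7 -> active={job_A:*/7, job_B:*/9, job_C:*/9, job_D:*/18}
Op 10: register job_C */15 -> active={job_A:*/7, job_B:*/9, job_C:*/15, job_D:*/18}
Op 11: register job_C */5 -> active={job_A:*/7, job_B:*/9, job_C:*/5, job_D:*/18}
Final interval of job_C = 5
Next fire of job_C after T=77: (77//5+1)*5 = 80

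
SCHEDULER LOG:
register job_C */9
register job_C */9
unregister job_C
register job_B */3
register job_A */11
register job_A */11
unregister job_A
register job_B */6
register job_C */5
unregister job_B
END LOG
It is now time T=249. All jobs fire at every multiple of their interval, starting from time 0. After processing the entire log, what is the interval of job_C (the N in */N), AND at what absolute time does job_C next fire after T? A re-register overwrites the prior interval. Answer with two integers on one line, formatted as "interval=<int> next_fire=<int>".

Op 1: register job_C */9 -> active={job_C:*/9}
Op 2: register job_C */9 -> active={job_C:*/9}
Op 3: unregister job_C -> active={}
Op 4: register job_B */3 -> active={job_B:*/3}
Op 5: register job_A */11 -> active={job_A:*/11, job_B:*/3}
Op 6: register job_A */11 -> active={job_A:*/11, job_B:*/3}
Op 7: unregister job_A -> active={job_B:*/3}
Op 8: register job_B */6 -> active={job_B:*/6}
Op 9: register job_C */5 -> active={job_B:*/6, job_C:*/5}
Op 10: unregister job_B -> active={job_C:*/5}
Final interval of job_C = 5
Next fire of job_C after T=249: (249//5+1)*5 = 250

Answer: interval=5 next_fire=250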